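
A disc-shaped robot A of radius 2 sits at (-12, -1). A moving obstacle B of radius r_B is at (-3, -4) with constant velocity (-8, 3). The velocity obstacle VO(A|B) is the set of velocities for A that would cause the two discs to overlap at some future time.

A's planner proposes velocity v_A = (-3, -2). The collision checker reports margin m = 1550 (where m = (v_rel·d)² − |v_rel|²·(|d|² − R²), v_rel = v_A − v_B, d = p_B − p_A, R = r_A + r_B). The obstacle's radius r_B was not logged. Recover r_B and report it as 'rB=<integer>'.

m = 1550
d = (9, -3);  v_rel = (5, -5),  |v_rel|² = 50
v_rel×d = (5)·(-3) − (-5)·(9) = 30
since m = R²·50 − 30²:  R² = (900 + 1550) / 50 = 49
R = √49 = 7  ⇒  r_B = 7 − 2 = 5

rB=5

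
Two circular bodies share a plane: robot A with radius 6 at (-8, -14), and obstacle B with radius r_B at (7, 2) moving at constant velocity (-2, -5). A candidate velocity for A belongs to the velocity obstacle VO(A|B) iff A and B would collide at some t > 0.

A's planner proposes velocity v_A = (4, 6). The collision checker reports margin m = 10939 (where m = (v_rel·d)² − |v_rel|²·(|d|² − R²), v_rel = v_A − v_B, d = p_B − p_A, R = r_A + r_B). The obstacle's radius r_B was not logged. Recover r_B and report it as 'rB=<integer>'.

m = 10939
d = (15, 16);  v_rel = (6, 11),  |v_rel|² = 157
v_rel×d = (6)·(16) − (11)·(15) = -69
since m = R²·157 − (-69)²:  R² = (4761 + 10939) / 157 = 100
R = √100 = 10  ⇒  r_B = 10 − 6 = 4

rB=4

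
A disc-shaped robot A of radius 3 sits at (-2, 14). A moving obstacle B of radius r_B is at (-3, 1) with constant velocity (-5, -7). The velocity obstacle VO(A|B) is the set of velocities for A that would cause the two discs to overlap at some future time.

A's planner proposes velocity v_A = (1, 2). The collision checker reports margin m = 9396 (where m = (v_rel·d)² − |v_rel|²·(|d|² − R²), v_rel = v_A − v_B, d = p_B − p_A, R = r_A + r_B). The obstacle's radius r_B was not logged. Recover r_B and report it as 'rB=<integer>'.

m = 9396
d = (-1, -13);  v_rel = (6, 9),  |v_rel|² = 117
v_rel×d = (6)·(-13) − (9)·(-1) = -69
since m = R²·117 − (-69)²:  R² = (4761 + 9396) / 117 = 121
R = √121 = 11  ⇒  r_B = 11 − 3 = 8

rB=8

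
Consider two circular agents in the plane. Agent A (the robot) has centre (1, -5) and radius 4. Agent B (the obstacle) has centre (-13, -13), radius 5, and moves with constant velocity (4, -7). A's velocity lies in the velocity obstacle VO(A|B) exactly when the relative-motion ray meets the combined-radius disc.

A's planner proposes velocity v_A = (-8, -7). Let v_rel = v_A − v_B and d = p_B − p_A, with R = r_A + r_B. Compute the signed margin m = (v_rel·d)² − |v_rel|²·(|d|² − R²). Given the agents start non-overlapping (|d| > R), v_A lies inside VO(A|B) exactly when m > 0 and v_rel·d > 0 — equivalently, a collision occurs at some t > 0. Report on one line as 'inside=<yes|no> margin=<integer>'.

d = (-14, -8),  |d|² = 260;  R = 4+5 = 9,  c = 260−9² = 179
v_rel = (-12, 0),  |v_rel|² = 144;  v_rel·d = (-12)·(-14) + (0)·(-8) = 168
144·t² − 336·t + 179 = 0  ⇒  m = 168² − 144·179 = 2448
m = 2448 > 0,  v_rel·d = 168 > 0  ⇒  inside

inside=yes margin=2448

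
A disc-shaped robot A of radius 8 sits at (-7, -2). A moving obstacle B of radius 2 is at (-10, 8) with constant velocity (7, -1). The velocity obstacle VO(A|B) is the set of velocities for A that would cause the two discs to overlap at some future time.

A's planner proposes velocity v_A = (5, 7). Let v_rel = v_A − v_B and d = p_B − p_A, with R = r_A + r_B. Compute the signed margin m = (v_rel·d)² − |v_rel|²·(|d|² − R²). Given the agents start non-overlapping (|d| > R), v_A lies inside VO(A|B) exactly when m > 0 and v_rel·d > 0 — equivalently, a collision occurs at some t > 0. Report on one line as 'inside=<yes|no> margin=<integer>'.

d = (-3, 10),  |d|² = 109;  R = 8+2 = 10,  c = 109−10² = 9
v_rel = (-2, 8),  |v_rel|² = 68;  v_rel·d = (-2)·(-3) + (8)·(10) = 86
68·t² − 172·t + 9 = 0  ⇒  m = 86² − 68·9 = 6784
m = 6784 > 0,  v_rel·d = 86 > 0  ⇒  inside

inside=yes margin=6784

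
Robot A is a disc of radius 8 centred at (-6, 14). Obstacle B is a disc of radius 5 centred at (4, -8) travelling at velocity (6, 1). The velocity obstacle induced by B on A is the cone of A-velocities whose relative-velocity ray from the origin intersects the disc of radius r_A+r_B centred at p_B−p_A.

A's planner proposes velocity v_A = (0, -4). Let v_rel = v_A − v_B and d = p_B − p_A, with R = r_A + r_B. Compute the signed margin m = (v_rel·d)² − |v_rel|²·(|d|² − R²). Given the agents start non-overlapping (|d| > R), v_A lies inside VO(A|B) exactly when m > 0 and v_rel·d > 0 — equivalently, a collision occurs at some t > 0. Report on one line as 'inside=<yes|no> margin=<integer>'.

d = (10, -22),  |d|² = 584;  R = 8+5 = 13,  c = 584−13² = 415
v_rel = (-6, -5),  |v_rel|² = 61;  v_rel·d = (-6)·(10) + (-5)·(-22) = 50
61·t² − 100·t + 415 = 0  ⇒  m = 50² − 61·415 = -22815
m = -22815 < 0,  v_rel·d = 50 > 0  ⇒  outside

inside=no margin=-22815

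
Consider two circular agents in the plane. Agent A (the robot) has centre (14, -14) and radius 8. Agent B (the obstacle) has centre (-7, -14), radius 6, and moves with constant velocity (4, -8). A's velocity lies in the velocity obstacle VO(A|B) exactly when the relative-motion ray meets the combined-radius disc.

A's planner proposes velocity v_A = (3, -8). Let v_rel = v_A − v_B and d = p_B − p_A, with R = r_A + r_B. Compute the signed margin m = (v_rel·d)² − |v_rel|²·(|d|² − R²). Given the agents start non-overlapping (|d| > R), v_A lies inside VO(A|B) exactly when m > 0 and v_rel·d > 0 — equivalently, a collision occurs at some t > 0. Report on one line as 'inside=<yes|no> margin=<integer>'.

d = (-21, 0),  |d|² = 441;  R = 8+6 = 14,  c = 441−14² = 245
v_rel = (-1, 0),  |v_rel|² = 1;  v_rel·d = (-1)·(-21) + (0)·(0) = 21
1·t² − 42·t + 245 = 0  ⇒  m = 21² − 1·245 = 196
m = 196 > 0,  v_rel·d = 21 > 0  ⇒  inside

inside=yes margin=196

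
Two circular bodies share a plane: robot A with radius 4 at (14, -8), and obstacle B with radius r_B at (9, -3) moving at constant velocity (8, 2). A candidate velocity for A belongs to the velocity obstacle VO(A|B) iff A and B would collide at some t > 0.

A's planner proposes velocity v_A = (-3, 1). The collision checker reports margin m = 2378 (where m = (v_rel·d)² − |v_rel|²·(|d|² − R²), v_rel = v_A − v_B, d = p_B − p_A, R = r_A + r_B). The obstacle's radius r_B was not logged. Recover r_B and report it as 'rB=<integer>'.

m = 2378
d = (-5, 5);  v_rel = (-11, -1),  |v_rel|² = 122
v_rel×d = (-11)·(5) − (-1)·(-5) = -60
since m = R²·122 − (-60)²:  R² = (3600 + 2378) / 122 = 49
R = √49 = 7  ⇒  r_B = 7 − 4 = 3

rB=3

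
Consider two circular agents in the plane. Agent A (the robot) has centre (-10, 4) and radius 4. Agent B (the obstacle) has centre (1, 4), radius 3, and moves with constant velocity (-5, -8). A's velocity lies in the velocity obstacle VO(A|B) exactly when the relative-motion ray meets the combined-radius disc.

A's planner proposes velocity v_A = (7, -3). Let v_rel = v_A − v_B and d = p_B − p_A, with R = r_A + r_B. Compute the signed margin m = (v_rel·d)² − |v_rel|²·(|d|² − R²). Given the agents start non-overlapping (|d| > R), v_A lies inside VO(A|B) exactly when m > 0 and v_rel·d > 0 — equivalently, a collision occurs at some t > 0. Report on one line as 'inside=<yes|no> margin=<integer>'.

d = (11, 0),  |d|² = 121;  R = 4+3 = 7,  c = 121−7² = 72
v_rel = (12, 5),  |v_rel|² = 169;  v_rel·d = (12)·(11) + (5)·(0) = 132
169·t² − 264·t + 72 = 0  ⇒  m = 132² − 169·72 = 5256
m = 5256 > 0,  v_rel·d = 132 > 0  ⇒  inside

inside=yes margin=5256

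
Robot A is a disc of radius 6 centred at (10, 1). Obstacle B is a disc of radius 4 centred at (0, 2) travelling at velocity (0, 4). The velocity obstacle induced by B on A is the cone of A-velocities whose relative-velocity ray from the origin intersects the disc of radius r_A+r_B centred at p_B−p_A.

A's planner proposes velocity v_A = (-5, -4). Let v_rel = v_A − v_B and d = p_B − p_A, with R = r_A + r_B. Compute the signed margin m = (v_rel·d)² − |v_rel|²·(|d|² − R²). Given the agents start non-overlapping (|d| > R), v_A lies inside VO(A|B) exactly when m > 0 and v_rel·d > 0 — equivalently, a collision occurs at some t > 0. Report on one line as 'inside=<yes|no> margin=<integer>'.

d = (-10, 1),  |d|² = 101;  R = 6+4 = 10,  c = 101−10² = 1
v_rel = (-5, -8),  |v_rel|² = 89;  v_rel·d = (-5)·(-10) + (-8)·(1) = 42
89·t² − 84·t + 1 = 0  ⇒  m = 42² − 89·1 = 1675
m = 1675 > 0,  v_rel·d = 42 > 0  ⇒  inside

inside=yes margin=1675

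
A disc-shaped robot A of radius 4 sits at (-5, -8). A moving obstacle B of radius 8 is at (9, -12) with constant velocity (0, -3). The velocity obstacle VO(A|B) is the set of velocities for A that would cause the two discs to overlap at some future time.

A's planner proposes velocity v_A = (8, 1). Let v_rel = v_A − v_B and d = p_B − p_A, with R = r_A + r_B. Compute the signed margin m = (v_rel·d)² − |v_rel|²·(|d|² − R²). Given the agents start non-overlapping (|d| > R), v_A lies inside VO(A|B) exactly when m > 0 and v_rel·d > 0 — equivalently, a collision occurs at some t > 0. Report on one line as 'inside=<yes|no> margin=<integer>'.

d = (14, -4),  |d|² = 212;  R = 4+8 = 12,  c = 212−12² = 68
v_rel = (8, 4),  |v_rel|² = 80;  v_rel·d = (8)·(14) + (4)·(-4) = 96
80·t² − 192·t + 68 = 0  ⇒  m = 96² − 80·68 = 3776
m = 3776 > 0,  v_rel·d = 96 > 0  ⇒  inside

inside=yes margin=3776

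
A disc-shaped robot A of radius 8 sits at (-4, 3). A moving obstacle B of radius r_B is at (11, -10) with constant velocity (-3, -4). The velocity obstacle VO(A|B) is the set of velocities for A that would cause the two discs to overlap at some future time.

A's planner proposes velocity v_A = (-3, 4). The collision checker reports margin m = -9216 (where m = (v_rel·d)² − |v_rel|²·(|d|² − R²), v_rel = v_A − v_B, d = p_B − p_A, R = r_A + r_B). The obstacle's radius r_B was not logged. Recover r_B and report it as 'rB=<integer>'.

m = -9216
d = (15, -13);  v_rel = (0, 8),  |v_rel|² = 64
v_rel×d = (0)·(-13) − (8)·(15) = -120
since m = R²·64 − (-120)²:  R² = (14400 + -9216) / 64 = 81
R = √81 = 9  ⇒  r_B = 9 − 8 = 1

rB=1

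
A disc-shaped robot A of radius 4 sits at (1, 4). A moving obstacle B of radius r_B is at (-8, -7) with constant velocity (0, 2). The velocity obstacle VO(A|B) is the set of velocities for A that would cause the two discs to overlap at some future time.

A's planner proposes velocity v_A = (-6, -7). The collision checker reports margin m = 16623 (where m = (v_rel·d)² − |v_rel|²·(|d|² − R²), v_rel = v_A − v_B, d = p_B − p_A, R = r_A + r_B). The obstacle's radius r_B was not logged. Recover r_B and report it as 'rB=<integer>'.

m = 16623
d = (-9, -11);  v_rel = (-6, -9),  |v_rel|² = 117
v_rel×d = (-6)·(-11) − (-9)·(-9) = -15
since m = R²·117 − (-15)²:  R² = (225 + 16623) / 117 = 144
R = √144 = 12  ⇒  r_B = 12 − 4 = 8

rB=8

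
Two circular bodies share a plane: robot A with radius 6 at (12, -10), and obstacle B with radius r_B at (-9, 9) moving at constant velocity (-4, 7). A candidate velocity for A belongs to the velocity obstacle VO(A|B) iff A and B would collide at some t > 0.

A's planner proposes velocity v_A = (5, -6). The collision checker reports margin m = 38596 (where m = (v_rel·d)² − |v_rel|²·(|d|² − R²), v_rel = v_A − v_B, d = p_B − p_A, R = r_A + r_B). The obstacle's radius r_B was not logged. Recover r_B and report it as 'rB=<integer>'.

m = 38596
d = (-21, 19);  v_rel = (9, -13),  |v_rel|² = 250
v_rel×d = (9)·(19) − (-13)·(-21) = -102
since m = R²·250 − (-102)²:  R² = (10404 + 38596) / 250 = 196
R = √196 = 14  ⇒  r_B = 14 − 6 = 8

rB=8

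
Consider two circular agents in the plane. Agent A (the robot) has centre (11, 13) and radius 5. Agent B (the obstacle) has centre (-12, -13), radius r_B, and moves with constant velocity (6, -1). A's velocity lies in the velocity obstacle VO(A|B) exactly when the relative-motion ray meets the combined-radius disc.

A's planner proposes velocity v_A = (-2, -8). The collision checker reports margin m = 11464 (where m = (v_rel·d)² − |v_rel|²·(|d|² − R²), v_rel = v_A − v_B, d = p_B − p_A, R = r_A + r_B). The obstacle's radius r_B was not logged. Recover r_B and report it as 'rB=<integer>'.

m = 11464
d = (-23, -26);  v_rel = (-8, -7),  |v_rel|² = 113
v_rel×d = (-8)·(-26) − (-7)·(-23) = 47
since m = R²·113 − 47²:  R² = (2209 + 11464) / 113 = 121
R = √121 = 11  ⇒  r_B = 11 − 5 = 6

rB=6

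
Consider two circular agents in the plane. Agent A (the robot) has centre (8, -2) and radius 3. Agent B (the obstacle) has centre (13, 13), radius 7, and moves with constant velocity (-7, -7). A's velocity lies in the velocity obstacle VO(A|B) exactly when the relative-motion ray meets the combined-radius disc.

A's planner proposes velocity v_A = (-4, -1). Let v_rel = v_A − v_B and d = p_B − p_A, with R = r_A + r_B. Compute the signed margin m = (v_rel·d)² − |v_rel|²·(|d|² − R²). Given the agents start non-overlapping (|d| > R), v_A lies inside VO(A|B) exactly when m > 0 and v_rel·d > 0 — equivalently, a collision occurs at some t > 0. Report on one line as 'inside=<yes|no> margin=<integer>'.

d = (5, 15),  |d|² = 250;  R = 3+7 = 10,  c = 250−10² = 150
v_rel = (3, 6),  |v_rel|² = 45;  v_rel·d = (3)·(5) + (6)·(15) = 105
45·t² − 210·t + 150 = 0  ⇒  m = 105² − 45·150 = 4275
m = 4275 > 0,  v_rel·d = 105 > 0  ⇒  inside

inside=yes margin=4275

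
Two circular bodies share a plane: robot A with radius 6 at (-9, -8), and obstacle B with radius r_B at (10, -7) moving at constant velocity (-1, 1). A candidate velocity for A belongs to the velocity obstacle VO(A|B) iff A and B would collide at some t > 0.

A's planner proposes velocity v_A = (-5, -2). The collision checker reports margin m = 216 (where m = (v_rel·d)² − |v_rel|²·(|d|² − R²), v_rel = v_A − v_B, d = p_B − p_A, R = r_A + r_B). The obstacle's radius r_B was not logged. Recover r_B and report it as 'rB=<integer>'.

m = 216
d = (19, 1);  v_rel = (-4, -3),  |v_rel|² = 25
v_rel×d = (-4)·(1) − (-3)·(19) = 53
since m = R²·25 − 53²:  R² = (2809 + 216) / 25 = 121
R = √121 = 11  ⇒  r_B = 11 − 6 = 5

rB=5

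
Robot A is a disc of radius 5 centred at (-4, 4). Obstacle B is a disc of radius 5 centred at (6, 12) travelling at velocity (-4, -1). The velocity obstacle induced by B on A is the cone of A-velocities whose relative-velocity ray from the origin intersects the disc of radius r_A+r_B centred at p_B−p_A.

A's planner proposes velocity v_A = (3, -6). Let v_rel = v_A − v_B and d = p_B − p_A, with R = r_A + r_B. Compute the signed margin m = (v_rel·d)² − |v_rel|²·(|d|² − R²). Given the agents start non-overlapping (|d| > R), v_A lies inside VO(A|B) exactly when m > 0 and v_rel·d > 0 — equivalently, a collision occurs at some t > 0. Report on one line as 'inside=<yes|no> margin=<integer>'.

d = (10, 8),  |d|² = 164;  R = 5+5 = 10,  c = 164−10² = 64
v_rel = (7, -5),  |v_rel|² = 74;  v_rel·d = (7)·(10) + (-5)·(8) = 30
74·t² − 60·t + 64 = 0  ⇒  m = 30² − 74·64 = -3836
m = -3836 < 0,  v_rel·d = 30 > 0  ⇒  outside

inside=no margin=-3836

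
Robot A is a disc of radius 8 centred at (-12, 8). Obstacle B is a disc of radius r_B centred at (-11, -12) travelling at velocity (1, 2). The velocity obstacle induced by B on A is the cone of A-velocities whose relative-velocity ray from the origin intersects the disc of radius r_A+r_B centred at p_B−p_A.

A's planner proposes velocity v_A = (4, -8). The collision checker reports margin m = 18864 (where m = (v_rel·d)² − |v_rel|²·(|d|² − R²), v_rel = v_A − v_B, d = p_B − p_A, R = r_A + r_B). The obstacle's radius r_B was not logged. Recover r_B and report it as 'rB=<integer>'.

m = 18864
d = (1, -20);  v_rel = (3, -10),  |v_rel|² = 109
v_rel×d = (3)·(-20) − (-10)·(1) = -50
since m = R²·109 − (-50)²:  R² = (2500 + 18864) / 109 = 196
R = √196 = 14  ⇒  r_B = 14 − 8 = 6

rB=6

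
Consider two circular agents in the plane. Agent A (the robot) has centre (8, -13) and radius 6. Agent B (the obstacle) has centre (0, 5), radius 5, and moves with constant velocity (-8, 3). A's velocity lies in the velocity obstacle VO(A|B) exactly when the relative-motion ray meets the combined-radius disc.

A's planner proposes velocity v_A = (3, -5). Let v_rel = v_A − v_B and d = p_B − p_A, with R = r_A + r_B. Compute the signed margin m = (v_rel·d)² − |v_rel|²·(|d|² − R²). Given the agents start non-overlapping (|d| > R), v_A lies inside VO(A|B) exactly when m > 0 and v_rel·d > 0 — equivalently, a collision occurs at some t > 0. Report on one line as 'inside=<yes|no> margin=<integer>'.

d = (-8, 18),  |d|² = 388;  R = 6+5 = 11,  c = 388−11² = 267
v_rel = (11, -8),  |v_rel|² = 185;  v_rel·d = (11)·(-8) + (-8)·(18) = -232
185·t² + 464·t + 267 = 0  ⇒  m = (-232)² − 185·267 = 4429
m = 4429 > 0,  v_rel·d = -232 < 0  ⇒  outside

inside=no margin=4429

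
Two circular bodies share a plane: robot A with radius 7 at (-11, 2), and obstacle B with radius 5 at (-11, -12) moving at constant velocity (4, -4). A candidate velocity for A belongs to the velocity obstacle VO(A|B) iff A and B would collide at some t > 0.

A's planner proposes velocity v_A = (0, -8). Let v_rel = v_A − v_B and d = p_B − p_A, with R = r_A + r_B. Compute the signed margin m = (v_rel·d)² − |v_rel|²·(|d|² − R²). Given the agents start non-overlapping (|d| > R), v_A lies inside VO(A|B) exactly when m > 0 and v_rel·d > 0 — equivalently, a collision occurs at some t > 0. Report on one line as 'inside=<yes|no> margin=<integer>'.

d = (0, -14),  |d|² = 196;  R = 7+5 = 12,  c = 196−12² = 52
v_rel = (-4, -4),  |v_rel|² = 32;  v_rel·d = (-4)·(0) + (-4)·(-14) = 56
32·t² − 112·t + 52 = 0  ⇒  m = 56² − 32·52 = 1472
m = 1472 > 0,  v_rel·d = 56 > 0  ⇒  inside

inside=yes margin=1472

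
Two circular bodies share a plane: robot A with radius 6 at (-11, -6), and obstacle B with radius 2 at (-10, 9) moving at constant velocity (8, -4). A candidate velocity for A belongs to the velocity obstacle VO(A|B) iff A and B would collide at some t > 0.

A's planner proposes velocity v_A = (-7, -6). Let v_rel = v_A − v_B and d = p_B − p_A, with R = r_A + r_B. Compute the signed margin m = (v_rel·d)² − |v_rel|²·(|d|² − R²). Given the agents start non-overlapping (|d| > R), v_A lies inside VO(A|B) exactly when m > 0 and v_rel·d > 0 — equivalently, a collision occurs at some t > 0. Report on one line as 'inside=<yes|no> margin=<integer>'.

d = (1, 15),  |d|² = 226;  R = 6+2 = 8,  c = 226−8² = 162
v_rel = (-15, -2),  |v_rel|² = 229;  v_rel·d = (-15)·(1) + (-2)·(15) = -45
229·t² + 90·t + 162 = 0  ⇒  m = (-45)² − 229·162 = -35073
m = -35073 < 0,  v_rel·d = -45 < 0  ⇒  outside

inside=no margin=-35073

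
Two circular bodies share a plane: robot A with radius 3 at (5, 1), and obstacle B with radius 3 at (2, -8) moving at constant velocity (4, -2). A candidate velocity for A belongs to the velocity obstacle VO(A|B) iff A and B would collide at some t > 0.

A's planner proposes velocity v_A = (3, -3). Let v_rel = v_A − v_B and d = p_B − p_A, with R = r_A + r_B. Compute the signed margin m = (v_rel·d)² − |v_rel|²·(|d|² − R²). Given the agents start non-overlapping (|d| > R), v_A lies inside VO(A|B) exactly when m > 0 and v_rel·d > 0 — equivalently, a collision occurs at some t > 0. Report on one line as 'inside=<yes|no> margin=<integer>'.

d = (-3, -9),  |d|² = 90;  R = 3+3 = 6,  c = 90−6² = 54
v_rel = (-1, -1),  |v_rel|² = 2;  v_rel·d = (-1)·(-3) + (-1)·(-9) = 12
2·t² − 24·t + 54 = 0  ⇒  m = 12² − 2·54 = 36
m = 36 > 0,  v_rel·d = 12 > 0  ⇒  inside

inside=yes margin=36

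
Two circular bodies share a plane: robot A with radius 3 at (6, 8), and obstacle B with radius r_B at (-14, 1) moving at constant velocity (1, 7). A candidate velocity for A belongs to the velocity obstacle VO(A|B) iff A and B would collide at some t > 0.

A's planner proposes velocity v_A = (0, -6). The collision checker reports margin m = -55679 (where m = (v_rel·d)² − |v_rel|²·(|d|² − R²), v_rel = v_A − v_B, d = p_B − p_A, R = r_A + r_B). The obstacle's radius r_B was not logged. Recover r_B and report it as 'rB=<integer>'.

m = -55679
d = (-20, -7);  v_rel = (-1, -13),  |v_rel|² = 170
v_rel×d = (-1)·(-7) − (-13)·(-20) = -253
since m = R²·170 − (-253)²:  R² = (64009 + -55679) / 170 = 49
R = √49 = 7  ⇒  r_B = 7 − 3 = 4

rB=4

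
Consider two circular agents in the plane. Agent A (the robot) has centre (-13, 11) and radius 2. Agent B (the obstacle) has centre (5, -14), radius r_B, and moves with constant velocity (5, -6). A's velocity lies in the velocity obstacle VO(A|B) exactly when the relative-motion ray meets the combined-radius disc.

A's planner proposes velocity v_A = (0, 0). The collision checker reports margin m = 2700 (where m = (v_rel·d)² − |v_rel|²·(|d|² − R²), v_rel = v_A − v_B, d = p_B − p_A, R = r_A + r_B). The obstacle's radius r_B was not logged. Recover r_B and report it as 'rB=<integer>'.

m = 2700
d = (18, -25);  v_rel = (-5, 6),  |v_rel|² = 61
v_rel×d = (-5)·(-25) − (6)·(18) = 17
since m = R²·61 − 17²:  R² = (289 + 2700) / 61 = 49
R = √49 = 7  ⇒  r_B = 7 − 2 = 5

rB=5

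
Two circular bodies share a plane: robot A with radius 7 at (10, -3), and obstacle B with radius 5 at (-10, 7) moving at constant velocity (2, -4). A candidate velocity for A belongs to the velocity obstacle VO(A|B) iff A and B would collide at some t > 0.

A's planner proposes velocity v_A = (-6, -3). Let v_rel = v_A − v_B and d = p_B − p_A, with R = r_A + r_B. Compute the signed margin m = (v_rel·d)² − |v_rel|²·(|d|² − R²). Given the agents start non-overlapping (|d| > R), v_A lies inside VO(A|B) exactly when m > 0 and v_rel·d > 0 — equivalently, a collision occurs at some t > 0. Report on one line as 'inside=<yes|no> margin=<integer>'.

d = (-20, 10),  |d|² = 500;  R = 7+5 = 12,  c = 500−12² = 356
v_rel = (-8, 1),  |v_rel|² = 65;  v_rel·d = (-8)·(-20) + (1)·(10) = 170
65·t² − 340·t + 356 = 0  ⇒  m = 170² − 65·356 = 5760
m = 5760 > 0,  v_rel·d = 170 > 0  ⇒  inside

inside=yes margin=5760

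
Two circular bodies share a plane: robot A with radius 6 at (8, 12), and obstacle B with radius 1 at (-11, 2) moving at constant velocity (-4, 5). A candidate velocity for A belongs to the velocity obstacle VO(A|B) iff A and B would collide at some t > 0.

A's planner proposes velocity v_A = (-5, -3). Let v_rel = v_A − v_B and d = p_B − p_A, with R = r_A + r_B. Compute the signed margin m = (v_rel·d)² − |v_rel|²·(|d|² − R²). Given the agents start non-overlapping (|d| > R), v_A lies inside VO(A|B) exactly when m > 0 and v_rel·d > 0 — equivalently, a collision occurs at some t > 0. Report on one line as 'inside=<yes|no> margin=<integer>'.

d = (-19, -10),  |d|² = 461;  R = 6+1 = 7,  c = 461−7² = 412
v_rel = (-1, -8),  |v_rel|² = 65;  v_rel·d = (-1)·(-19) + (-8)·(-10) = 99
65·t² − 198·t + 412 = 0  ⇒  m = 99² − 65·412 = -16979
m = -16979 < 0,  v_rel·d = 99 > 0  ⇒  outside

inside=no margin=-16979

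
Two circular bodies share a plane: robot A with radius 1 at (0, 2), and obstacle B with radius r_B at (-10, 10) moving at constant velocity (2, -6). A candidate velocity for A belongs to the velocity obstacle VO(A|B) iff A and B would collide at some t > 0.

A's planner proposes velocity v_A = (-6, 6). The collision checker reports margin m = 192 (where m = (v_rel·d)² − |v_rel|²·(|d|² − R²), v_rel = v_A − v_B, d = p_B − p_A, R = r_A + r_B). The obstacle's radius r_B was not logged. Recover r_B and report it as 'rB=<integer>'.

m = 192
d = (-10, 8);  v_rel = (-8, 12),  |v_rel|² = 208
v_rel×d = (-8)·(8) − (12)·(-10) = 56
since m = R²·208 − 56²:  R² = (3136 + 192) / 208 = 16
R = √16 = 4  ⇒  r_B = 4 − 1 = 3

rB=3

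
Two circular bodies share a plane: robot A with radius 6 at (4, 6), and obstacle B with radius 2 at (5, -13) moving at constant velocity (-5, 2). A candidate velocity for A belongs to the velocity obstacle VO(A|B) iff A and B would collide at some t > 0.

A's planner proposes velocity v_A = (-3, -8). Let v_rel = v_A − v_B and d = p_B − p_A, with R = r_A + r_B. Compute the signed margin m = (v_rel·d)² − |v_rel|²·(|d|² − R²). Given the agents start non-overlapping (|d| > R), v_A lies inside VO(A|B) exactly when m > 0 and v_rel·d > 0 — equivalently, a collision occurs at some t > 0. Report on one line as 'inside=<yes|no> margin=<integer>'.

d = (1, -19),  |d|² = 362;  R = 6+2 = 8,  c = 362−8² = 298
v_rel = (2, -10),  |v_rel|² = 104;  v_rel·d = (2)·(1) + (-10)·(-19) = 192
104·t² − 384·t + 298 = 0  ⇒  m = 192² − 104·298 = 5872
m = 5872 > 0,  v_rel·d = 192 > 0  ⇒  inside

inside=yes margin=5872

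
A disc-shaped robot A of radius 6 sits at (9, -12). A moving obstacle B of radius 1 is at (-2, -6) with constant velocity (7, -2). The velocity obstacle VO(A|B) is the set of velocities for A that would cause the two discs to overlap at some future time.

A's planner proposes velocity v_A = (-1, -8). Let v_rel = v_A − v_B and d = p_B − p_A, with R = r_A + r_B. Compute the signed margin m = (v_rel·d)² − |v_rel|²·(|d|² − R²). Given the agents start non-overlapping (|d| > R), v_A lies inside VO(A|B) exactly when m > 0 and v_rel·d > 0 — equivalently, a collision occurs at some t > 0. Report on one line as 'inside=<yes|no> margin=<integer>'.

d = (-11, 6),  |d|² = 157;  R = 6+1 = 7,  c = 157−7² = 108
v_rel = (-8, -6),  |v_rel|² = 100;  v_rel·d = (-8)·(-11) + (-6)·(6) = 52
100·t² − 104·t + 108 = 0  ⇒  m = 52² − 100·108 = -8096
m = -8096 < 0,  v_rel·d = 52 > 0  ⇒  outside

inside=no margin=-8096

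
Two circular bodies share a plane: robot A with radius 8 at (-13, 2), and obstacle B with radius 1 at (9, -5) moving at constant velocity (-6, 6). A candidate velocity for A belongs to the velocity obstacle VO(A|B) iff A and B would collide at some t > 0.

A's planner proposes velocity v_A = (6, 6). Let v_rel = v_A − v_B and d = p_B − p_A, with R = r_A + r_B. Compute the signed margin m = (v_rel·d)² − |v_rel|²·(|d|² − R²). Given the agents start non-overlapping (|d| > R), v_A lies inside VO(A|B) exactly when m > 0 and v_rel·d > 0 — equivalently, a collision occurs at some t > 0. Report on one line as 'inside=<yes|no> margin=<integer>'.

d = (22, -7),  |d|² = 533;  R = 8+1 = 9,  c = 533−9² = 452
v_rel = (12, 0),  |v_rel|² = 144;  v_rel·d = (12)·(22) + (0)·(-7) = 264
144·t² − 528·t + 452 = 0  ⇒  m = 264² − 144·452 = 4608
m = 4608 > 0,  v_rel·d = 264 > 0  ⇒  inside

inside=yes margin=4608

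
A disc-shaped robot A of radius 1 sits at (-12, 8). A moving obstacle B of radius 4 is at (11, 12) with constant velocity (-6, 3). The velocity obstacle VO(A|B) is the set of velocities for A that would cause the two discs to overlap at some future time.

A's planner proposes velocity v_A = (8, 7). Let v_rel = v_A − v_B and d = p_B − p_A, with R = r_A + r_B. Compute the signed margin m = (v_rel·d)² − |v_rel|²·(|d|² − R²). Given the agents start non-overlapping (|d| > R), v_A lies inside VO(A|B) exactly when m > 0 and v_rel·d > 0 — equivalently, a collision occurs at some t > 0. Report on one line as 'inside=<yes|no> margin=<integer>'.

d = (23, 4),  |d|² = 545;  R = 1+4 = 5,  c = 545−5² = 520
v_rel = (14, 4),  |v_rel|² = 212;  v_rel·d = (14)·(23) + (4)·(4) = 338
212·t² − 676·t + 520 = 0  ⇒  m = 338² − 212·520 = 4004
m = 4004 > 0,  v_rel·d = 338 > 0  ⇒  inside

inside=yes margin=4004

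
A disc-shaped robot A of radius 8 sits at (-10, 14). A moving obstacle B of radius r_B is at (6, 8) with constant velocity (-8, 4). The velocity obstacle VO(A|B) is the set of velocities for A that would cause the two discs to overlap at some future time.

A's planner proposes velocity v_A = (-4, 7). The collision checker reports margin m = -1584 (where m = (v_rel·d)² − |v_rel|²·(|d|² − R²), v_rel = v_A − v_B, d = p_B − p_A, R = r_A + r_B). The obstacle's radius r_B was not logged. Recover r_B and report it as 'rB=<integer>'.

m = -1584
d = (16, -6);  v_rel = (4, 3),  |v_rel|² = 25
v_rel×d = (4)·(-6) − (3)·(16) = -72
since m = R²·25 − (-72)²:  R² = (5184 + -1584) / 25 = 144
R = √144 = 12  ⇒  r_B = 12 − 8 = 4

rB=4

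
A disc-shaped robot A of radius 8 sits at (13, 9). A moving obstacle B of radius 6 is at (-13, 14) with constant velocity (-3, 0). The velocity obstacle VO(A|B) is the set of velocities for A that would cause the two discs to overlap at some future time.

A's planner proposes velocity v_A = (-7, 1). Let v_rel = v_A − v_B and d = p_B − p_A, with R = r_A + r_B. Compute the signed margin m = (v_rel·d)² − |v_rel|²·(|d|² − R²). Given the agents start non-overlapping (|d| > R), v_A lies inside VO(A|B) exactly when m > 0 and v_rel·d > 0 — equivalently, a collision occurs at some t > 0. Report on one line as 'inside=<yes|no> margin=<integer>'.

d = (-26, 5),  |d|² = 701;  R = 8+6 = 14,  c = 701−14² = 505
v_rel = (-4, 1),  |v_rel|² = 17;  v_rel·d = (-4)·(-26) + (1)·(5) = 109
17·t² − 218·t + 505 = 0  ⇒  m = 109² − 17·505 = 3296
m = 3296 > 0,  v_rel·d = 109 > 0  ⇒  inside

inside=yes margin=3296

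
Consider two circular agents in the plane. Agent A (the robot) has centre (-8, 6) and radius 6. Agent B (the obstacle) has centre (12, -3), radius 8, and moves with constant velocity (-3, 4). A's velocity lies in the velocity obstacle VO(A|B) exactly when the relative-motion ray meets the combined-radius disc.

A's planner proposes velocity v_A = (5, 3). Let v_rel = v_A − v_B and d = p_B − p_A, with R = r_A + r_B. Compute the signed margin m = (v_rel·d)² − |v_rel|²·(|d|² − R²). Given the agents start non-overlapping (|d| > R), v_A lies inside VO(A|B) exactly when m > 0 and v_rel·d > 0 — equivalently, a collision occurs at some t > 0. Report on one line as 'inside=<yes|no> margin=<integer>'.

d = (20, -9),  |d|² = 481;  R = 6+8 = 14,  c = 481−14² = 285
v_rel = (8, -1),  |v_rel|² = 65;  v_rel·d = (8)·(20) + (-1)·(-9) = 169
65·t² − 338·t + 285 = 0  ⇒  m = 169² − 65·285 = 10036
m = 10036 > 0,  v_rel·d = 169 > 0  ⇒  inside

inside=yes margin=10036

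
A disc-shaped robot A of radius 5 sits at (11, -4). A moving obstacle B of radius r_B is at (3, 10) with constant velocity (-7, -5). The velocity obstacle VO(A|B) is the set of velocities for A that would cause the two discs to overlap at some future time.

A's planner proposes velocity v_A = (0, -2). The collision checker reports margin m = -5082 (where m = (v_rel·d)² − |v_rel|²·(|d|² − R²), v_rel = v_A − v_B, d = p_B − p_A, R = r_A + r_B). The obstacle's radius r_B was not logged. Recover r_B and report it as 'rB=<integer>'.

m = -5082
d = (-8, 14);  v_rel = (7, 3),  |v_rel|² = 58
v_rel×d = (7)·(14) − (3)·(-8) = 122
since m = R²·58 − 122²:  R² = (14884 + -5082) / 58 = 169
R = √169 = 13  ⇒  r_B = 13 − 5 = 8

rB=8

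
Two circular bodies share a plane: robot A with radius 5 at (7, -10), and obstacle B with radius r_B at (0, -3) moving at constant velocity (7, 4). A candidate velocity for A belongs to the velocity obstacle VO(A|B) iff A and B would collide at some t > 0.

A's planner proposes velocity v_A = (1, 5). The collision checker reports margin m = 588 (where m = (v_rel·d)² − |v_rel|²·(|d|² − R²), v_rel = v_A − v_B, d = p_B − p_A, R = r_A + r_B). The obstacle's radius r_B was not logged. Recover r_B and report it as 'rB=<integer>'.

m = 588
d = (-7, 7);  v_rel = (-6, 1),  |v_rel|² = 37
v_rel×d = (-6)·(7) − (1)·(-7) = -35
since m = R²·37 − (-35)²:  R² = (1225 + 588) / 37 = 49
R = √49 = 7  ⇒  r_B = 7 − 5 = 2

rB=2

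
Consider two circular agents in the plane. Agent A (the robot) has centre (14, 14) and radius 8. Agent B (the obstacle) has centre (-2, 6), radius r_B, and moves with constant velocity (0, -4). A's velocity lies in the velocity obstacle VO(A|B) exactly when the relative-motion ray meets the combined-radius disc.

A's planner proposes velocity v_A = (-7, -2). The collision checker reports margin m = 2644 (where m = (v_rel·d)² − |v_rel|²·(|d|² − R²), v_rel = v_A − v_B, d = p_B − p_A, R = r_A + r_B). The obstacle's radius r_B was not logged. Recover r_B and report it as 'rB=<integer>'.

m = 2644
d = (-16, -8);  v_rel = (-7, 2),  |v_rel|² = 53
v_rel×d = (-7)·(-8) − (2)·(-16) = 88
since m = R²·53 − 88²:  R² = (7744 + 2644) / 53 = 196
R = √196 = 14  ⇒  r_B = 14 − 8 = 6

rB=6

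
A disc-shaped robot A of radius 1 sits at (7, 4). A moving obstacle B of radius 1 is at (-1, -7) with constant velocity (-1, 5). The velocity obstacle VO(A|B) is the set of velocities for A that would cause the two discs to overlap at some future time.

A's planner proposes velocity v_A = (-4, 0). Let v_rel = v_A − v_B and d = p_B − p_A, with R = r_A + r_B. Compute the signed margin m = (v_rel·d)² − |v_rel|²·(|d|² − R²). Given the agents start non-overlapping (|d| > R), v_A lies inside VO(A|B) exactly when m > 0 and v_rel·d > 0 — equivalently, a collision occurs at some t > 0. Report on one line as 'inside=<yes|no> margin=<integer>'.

d = (-8, -11),  |d|² = 185;  R = 1+1 = 2,  c = 185−2² = 181
v_rel = (-3, -5),  |v_rel|² = 34;  v_rel·d = (-3)·(-8) + (-5)·(-11) = 79
34·t² − 158·t + 181 = 0  ⇒  m = 79² − 34·181 = 87
m = 87 > 0,  v_rel·d = 79 > 0  ⇒  inside

inside=yes margin=87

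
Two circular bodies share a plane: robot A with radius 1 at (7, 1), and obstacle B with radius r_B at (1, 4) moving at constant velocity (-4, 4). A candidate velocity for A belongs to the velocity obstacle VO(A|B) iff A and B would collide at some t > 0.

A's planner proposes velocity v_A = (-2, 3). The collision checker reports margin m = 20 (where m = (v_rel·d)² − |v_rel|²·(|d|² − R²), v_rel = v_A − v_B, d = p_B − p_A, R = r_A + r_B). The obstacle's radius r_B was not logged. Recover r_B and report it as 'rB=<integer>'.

m = 20
d = (-6, 3);  v_rel = (2, -1),  |v_rel|² = 5
v_rel×d = (2)·(3) − (-1)·(-6) = 0
since m = R²·5 − 0²:  R² = (0 + 20) / 5 = 4
R = √4 = 2  ⇒  r_B = 2 − 1 = 1

rB=1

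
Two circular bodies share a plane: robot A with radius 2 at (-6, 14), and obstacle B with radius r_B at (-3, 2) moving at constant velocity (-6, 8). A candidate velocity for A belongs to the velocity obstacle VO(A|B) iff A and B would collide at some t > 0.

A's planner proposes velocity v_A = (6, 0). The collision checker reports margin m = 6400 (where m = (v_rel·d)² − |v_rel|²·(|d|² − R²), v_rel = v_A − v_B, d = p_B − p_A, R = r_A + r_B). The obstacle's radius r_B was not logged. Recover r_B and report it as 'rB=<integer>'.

m = 6400
d = (3, -12);  v_rel = (12, -8),  |v_rel|² = 208
v_rel×d = (12)·(-12) − (-8)·(3) = -120
since m = R²·208 − (-120)²:  R² = (14400 + 6400) / 208 = 100
R = √100 = 10  ⇒  r_B = 10 − 2 = 8

rB=8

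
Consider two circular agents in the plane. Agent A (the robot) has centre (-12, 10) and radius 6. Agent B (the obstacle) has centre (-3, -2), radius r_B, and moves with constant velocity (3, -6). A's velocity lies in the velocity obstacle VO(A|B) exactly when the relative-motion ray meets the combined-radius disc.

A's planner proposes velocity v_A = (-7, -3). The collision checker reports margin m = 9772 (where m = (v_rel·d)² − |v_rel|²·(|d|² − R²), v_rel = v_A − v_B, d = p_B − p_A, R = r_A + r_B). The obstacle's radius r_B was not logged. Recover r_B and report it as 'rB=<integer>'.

m = 9772
d = (9, -12);  v_rel = (-10, 3),  |v_rel|² = 109
v_rel×d = (-10)·(-12) − (3)·(9) = 93
since m = R²·109 − 93²:  R² = (8649 + 9772) / 109 = 169
R = √169 = 13  ⇒  r_B = 13 − 6 = 7

rB=7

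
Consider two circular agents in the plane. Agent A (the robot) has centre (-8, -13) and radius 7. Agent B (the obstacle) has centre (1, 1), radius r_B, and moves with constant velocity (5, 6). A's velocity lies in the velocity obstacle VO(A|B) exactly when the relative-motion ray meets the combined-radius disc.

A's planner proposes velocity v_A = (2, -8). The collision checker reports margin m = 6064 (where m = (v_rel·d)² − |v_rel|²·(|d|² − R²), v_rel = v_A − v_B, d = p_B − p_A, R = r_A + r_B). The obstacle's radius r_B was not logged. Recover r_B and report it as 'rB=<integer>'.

m = 6064
d = (9, 14);  v_rel = (-3, -14),  |v_rel|² = 205
v_rel×d = (-3)·(14) − (-14)·(9) = 84
since m = R²·205 − 84²:  R² = (7056 + 6064) / 205 = 64
R = √64 = 8  ⇒  r_B = 8 − 7 = 1

rB=1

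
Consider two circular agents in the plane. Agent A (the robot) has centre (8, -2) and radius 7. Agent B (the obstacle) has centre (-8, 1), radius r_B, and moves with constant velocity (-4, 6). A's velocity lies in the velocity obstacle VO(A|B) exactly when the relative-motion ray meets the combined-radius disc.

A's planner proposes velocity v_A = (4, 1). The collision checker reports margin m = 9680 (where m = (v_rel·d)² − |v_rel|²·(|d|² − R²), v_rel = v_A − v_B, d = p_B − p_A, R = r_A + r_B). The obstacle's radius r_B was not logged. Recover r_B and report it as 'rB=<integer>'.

m = 9680
d = (-16, 3);  v_rel = (8, -5),  |v_rel|² = 89
v_rel×d = (8)·(3) − (-5)·(-16) = -56
since m = R²·89 − (-56)²:  R² = (3136 + 9680) / 89 = 144
R = √144 = 12  ⇒  r_B = 12 − 7 = 5

rB=5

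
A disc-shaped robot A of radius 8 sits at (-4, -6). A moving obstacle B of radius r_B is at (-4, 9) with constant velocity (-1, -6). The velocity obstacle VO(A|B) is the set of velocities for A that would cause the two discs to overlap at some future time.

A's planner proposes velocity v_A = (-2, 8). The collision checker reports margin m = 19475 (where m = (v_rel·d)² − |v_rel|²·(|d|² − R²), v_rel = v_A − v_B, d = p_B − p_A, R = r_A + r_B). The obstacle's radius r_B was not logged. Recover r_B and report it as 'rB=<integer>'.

m = 19475
d = (0, 15);  v_rel = (-1, 14),  |v_rel|² = 197
v_rel×d = (-1)·(15) − (14)·(0) = -15
since m = R²·197 − (-15)²:  R² = (225 + 19475) / 197 = 100
R = √100 = 10  ⇒  r_B = 10 − 8 = 2

rB=2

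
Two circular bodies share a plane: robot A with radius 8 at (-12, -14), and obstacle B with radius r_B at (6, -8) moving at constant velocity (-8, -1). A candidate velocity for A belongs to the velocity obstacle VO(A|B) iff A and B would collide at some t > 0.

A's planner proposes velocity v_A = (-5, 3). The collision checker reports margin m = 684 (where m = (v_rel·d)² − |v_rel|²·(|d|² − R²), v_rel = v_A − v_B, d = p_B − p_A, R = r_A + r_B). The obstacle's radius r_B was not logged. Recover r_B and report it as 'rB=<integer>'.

m = 684
d = (18, 6);  v_rel = (3, 4),  |v_rel|² = 25
v_rel×d = (3)·(6) − (4)·(18) = -54
since m = R²·25 − (-54)²:  R² = (2916 + 684) / 25 = 144
R = √144 = 12  ⇒  r_B = 12 − 8 = 4

rB=4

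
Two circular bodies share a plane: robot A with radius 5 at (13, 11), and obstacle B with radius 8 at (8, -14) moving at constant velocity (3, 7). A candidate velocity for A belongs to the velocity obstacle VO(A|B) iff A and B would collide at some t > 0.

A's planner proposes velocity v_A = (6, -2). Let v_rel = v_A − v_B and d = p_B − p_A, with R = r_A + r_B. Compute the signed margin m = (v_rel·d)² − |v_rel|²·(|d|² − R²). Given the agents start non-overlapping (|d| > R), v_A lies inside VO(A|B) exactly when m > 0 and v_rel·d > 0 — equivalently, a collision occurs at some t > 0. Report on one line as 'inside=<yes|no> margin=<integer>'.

d = (-5, -25),  |d|² = 650;  R = 5+8 = 13,  c = 650−13² = 481
v_rel = (3, -9),  |v_rel|² = 90;  v_rel·d = (3)·(-5) + (-9)·(-25) = 210
90·t² − 420·t + 481 = 0  ⇒  m = 210² − 90·481 = 810
m = 810 > 0,  v_rel·d = 210 > 0  ⇒  inside

inside=yes margin=810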